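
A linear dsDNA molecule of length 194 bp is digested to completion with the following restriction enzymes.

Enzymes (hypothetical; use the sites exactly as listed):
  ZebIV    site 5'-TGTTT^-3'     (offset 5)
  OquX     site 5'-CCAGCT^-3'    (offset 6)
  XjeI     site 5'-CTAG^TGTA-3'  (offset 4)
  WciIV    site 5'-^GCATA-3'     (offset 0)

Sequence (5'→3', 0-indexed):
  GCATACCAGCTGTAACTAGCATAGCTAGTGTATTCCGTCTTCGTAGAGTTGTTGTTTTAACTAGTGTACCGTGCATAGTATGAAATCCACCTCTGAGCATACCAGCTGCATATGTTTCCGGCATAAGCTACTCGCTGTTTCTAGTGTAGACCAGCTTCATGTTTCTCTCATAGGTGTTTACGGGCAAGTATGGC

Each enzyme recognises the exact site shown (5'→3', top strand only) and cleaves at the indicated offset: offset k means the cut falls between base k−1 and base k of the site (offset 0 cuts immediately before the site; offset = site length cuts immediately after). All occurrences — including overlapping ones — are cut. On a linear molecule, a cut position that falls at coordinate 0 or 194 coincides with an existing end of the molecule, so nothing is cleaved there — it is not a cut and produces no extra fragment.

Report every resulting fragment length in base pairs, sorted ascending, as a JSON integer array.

Site scan:
  ZebIV (TGTTT, off=5): starts [52, 112, 135, 159, 174] → cuts [57, 117, 140, 164, 179]
  OquX (CCAGCT, off=6): starts [5, 101, 150] → cuts [11, 107, 156]
  XjeI (CTAGTGTA, off=4): starts [24, 60, 140] → cuts [28, 64, 144]
  WciIV (GCATA, off=0): starts [0, 18, 72, 96, 107, 120] → cuts [18, 72, 96, 107, 120] (position 0 is a terminus of the linear molecule — no cut)

All cut coordinates (distinct, sorted): [11, 18, 28, 57, 64, 72, 96, 107, 117, 120, 140, 144, 156, 164, 179]

Fragments:
  [0,11): 11 bp
  [11,18): 7 bp
  [18,28): 10 bp
  [28,57): 29 bp
  [57,64): 7 bp
  [64,72): 8 bp
  [72,96): 24 bp
  [96,107): 11 bp
  [107,117): 10 bp
  [117,120): 3 bp
  [120,140): 20 bp
  [140,144): 4 bp
  [144,156): 12 bp
  [156,164): 8 bp
  [164,179): 15 bp
  [179,194): 15 bp

[3,4,7,7,8,8,10,10,11,11,12,15,15,20,24,29]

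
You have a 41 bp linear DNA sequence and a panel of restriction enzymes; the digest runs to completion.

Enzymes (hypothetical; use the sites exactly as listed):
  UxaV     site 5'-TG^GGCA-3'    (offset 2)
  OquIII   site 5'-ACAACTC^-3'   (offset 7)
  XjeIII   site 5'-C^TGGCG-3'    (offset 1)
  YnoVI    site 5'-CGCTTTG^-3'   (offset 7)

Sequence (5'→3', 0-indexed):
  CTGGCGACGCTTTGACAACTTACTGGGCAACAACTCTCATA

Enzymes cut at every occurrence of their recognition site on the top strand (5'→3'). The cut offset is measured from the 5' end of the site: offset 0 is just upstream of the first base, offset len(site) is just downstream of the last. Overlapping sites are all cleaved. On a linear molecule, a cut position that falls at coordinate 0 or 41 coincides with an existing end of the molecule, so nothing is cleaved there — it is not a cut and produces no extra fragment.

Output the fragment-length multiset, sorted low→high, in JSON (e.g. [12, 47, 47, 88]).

Site scan:
  UxaV (TGGGCA, off=2): starts [23] → cuts [25]
  OquIII (ACAACTC, off=7): starts [29] → cuts [36]
  XjeIII (CTGGCG, off=1): starts [0] → cuts [1]
  YnoVI (CGCTTTG, off=7): starts [7] → cuts [14]

Pooled cuts: [1, 14, 25, 36]

Fragments:
  [0,1): 1 bp
  [1,14): 13 bp
  [14,25): 11 bp
  [25,36): 11 bp
  [36,41): 5 bp

[1,5,11,11,13]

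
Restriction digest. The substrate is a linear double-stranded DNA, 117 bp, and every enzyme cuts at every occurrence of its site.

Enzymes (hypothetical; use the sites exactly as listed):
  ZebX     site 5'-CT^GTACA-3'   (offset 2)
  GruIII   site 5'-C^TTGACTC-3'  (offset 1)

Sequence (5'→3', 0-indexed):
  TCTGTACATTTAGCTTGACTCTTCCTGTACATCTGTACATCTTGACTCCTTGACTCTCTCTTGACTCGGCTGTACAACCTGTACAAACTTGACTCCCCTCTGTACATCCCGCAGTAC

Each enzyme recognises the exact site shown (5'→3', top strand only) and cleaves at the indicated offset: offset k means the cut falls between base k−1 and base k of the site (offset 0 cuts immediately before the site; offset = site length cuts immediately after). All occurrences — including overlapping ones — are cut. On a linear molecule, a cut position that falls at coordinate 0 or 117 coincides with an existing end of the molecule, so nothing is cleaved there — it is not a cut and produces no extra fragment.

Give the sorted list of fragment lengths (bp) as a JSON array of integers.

Scan for sites:
  ZebX CTGTACA/2: at [1, 24, 32, 69, 78, 99] ⇒ [3, 26, 34, 71, 80, 101]
  GruIII CTTGACTC/1: at [13, 40, 48, 59, 87] ⇒ [14, 41, 49, 60, 88]

Pooled cuts: [3, 14, 26, 34, 41, 49, 60, 71, 80, 88, 101]

Fragments:
  [0,3): 3 bp
  [3,14): 11 bp
  [14,26): 12 bp
  [26,34): 8 bp
  [34,41): 7 bp
  [41,49): 8 bp
  [49,60): 11 bp
  [60,71): 11 bp
  [71,80): 9 bp
  [80,88): 8 bp
  [88,101): 13 bp
  [101,117): 16 bp

[3,7,8,8,8,9,11,11,11,12,13,16]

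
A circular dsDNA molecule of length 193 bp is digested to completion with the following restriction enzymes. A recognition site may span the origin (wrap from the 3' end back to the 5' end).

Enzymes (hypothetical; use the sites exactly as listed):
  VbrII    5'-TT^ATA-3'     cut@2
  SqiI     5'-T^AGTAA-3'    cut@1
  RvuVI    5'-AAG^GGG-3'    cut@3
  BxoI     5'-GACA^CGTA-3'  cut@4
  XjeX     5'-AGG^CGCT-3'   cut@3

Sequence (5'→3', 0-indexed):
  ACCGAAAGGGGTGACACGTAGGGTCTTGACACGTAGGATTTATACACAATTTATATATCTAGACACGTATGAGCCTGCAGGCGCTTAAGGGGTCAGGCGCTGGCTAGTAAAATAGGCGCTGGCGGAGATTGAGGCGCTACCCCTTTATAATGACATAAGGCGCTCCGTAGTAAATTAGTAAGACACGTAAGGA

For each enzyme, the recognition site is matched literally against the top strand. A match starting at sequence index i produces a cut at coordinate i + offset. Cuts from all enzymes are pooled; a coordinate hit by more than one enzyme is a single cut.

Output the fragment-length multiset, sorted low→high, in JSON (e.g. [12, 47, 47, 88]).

Site scan:
  VbrII TTATA/2: at [39, 50, 144] ⇒ [41, 52, 146]
  SqiI TAGTAA/1: at [104, 167, 175] ⇒ [105, 168, 176]
  RvuVI AAGGGG/3: at [5, 86] ⇒ [8, 89]
  BxoI GACACGTA/4: at [12, 27, 61, 181] ⇒ [16, 31, 65, 185]
  XjeX AGGCGCT/3: at [78, 94, 113, 131, 157] ⇒ [81, 97, 116, 134, 160]

All cut coordinates (distinct, sorted): [8, 16, 31, 41, 52, 65, 81, 89, 97, 105, 116, 134, 146, 160, 168, 176, 185]

Fragment lengths:
  8→16: 8 bp
  16→31: 15 bp
  31→41: 10 bp
  41→52: 11 bp
  52→65: 13 bp
  65→81: 16 bp
  81→89: 8 bp
  89→97: 8 bp
  97→105: 8 bp
  105→116: 11 bp
  116→134: 18 bp
  134→146: 12 bp
  146→160: 14 bp
  160→168: 8 bp
  168→176: 8 bp
  176→185: 9 bp
  185→8 (wrap): 193-185+8 = 16 bp

[8,8,8,8,8,8,9,10,11,11,12,13,14,15,16,16,18]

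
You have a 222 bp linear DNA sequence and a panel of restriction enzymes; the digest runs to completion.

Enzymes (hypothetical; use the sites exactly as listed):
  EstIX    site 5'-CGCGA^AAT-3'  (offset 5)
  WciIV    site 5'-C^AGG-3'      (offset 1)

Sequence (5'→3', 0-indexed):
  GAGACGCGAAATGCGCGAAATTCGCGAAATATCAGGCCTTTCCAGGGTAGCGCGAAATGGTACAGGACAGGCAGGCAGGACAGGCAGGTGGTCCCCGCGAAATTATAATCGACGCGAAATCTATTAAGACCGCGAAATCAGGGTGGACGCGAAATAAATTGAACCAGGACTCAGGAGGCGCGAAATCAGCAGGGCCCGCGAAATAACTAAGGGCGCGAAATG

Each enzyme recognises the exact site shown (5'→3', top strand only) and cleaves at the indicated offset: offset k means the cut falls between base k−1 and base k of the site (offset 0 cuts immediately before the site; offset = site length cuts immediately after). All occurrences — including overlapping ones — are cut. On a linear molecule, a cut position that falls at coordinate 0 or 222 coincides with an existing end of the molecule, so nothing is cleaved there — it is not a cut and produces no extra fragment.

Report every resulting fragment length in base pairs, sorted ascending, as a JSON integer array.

[4,4,4,4,4,5,5,6,7,7,8,9,9,9,10,11,11,12,13,13,15,17,17,18]

Site scan:
  EstIX (CGCGAAAT, off=5): starts [4, 13, 22, 50, 95, 112, 130, 147, 178, 196, 213] → cuts [9, 18, 27, 55, 100, 117, 135, 152, 183, 201, 218]
  WciIV (CAGG, off=1): starts [32, 42, 62, 67, 71, 75, 80, 84, 138, 164, 171, 189] → cuts [33, 43, 63, 68, 72, 76, 81, 85, 139, 165, 172, 190]

Pooled cuts: [9, 18, 27, 33, 43, 55, 63, 68, 72, 76, 81, 85, 100, 117, 135, 139, 152, 165, 172, 183, 190, 201, 218]

Fragments:
  [0,9): 9 bp
  [9,18): 9 bp
  [18,27): 9 bp
  [27,33): 6 bp
  [33,43): 10 bp
  [43,55): 12 bp
  [55,63): 8 bp
  [63,68): 5 bp
  [68,72): 4 bp
  [72,76): 4 bp
  [76,81): 5 bp
  [81,85): 4 bp
  [85,100): 15 bp
  [100,117): 17 bp
  [117,135): 18 bp
  [135,139): 4 bp
  [139,152): 13 bp
  [152,165): 13 bp
  [165,172): 7 bp
  [172,183): 11 bp
  [183,190): 7 bp
  [190,201): 11 bp
  [201,218): 17 bp
  [218,222): 4 bp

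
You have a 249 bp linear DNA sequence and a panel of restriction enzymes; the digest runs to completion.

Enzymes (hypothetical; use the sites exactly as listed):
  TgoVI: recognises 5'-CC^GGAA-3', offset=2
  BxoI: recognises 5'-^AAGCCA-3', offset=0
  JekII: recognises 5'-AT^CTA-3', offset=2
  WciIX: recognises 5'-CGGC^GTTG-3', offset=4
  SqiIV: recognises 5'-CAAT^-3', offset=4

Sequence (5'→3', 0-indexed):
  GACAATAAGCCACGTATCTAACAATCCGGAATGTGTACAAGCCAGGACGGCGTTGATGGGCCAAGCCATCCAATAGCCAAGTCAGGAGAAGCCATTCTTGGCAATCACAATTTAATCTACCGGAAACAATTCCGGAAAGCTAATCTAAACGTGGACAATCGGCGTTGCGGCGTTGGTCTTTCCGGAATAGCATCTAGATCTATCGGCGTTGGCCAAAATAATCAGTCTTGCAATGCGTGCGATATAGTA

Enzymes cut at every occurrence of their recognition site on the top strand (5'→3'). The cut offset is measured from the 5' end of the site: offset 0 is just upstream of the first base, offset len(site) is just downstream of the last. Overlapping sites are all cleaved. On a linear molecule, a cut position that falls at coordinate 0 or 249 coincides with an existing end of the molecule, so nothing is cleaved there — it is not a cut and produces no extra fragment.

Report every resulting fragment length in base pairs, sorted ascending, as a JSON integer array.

Per-enzyme occurrences:
  TgoVI (CCGGAA, off=2): starts [25, 119, 131, 181] → cuts [27, 121, 133, 183]
  BxoI (AAGCCA, off=0): starts [6, 38, 62, 88] → cuts [6, 38, 62, 88]
  JekII (ATCTA, off=2): starts [15, 114, 142, 191, 197] → cuts [17, 116, 144, 193, 199]
  WciIX (CGGCGTTG, off=4): starts [47, 159, 167, 203] → cuts [51, 163, 171, 207]
  SqiIV (CAAT, off=4): starts [2, 21, 70, 101, 107, 126, 155, 230] → cuts [6, 25, 74, 105, 111, 130, 159, 234]

Pooled cuts: [6, 17, 25, 27, 38, 51, 62, 74, 88, 105, 111, 116, 121, 130, 133, 144, 159, 163, 171, 183, 193, 199, 207, 234]

Fragments:
  [0,6): 6 bp
  [6,17): 11 bp
  [17,25): 8 bp
  [25,27): 2 bp
  [27,38): 11 bp
  [38,51): 13 bp
  [51,62): 11 bp
  [62,74): 12 bp
  [74,88): 14 bp
  [88,105): 17 bp
  [105,111): 6 bp
  [111,116): 5 bp
  [116,121): 5 bp
  [121,130): 9 bp
  [130,133): 3 bp
  [133,144): 11 bp
  [144,159): 15 bp
  [159,163): 4 bp
  [163,171): 8 bp
  [171,183): 12 bp
  [183,193): 10 bp
  [193,199): 6 bp
  [199,207): 8 bp
  [207,234): 27 bp
  [234,249): 15 bp

[2,3,4,5,5,6,6,6,8,8,8,9,10,11,11,11,11,12,12,13,14,15,15,17,27]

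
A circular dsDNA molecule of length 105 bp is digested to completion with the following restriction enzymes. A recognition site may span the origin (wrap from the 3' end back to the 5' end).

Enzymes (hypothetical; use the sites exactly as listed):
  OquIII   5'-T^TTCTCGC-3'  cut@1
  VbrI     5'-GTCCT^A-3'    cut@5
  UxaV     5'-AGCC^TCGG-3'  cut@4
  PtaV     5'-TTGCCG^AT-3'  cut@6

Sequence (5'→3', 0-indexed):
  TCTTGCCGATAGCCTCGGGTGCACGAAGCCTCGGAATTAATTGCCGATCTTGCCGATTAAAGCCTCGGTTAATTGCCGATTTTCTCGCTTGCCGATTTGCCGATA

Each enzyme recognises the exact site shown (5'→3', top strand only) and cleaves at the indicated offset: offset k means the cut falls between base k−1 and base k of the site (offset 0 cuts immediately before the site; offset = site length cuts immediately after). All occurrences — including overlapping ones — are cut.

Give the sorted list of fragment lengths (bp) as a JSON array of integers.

Site scan:
  OquIII TTTCTCGC/1: at [80] ⇒ [81]
  VbrI (GTCCTA, off=5): no sites
  UxaV AGCCTCGG/4: at [10, 26, 60] ⇒ [14, 30, 64]
  PtaV TTGCCGAT/6: at [2, 40, 49, 72, 88, 96] ⇒ [8, 46, 55, 78, 94, 102]

All cut coordinates (distinct, sorted): [8, 14, 30, 46, 55, 64, 78, 81, 94, 102]

Fragments:
  8→14: 6 bp
  14→30: 16 bp
  30→46: 16 bp
  46→55: 9 bp
  55→64: 9 bp
  64→78: 14 bp
  78→81: 3 bp
  81→94: 13 bp
  94→102: 8 bp
  102→8 (wrap): 105-102+8 = 11 bp

[3,6,8,9,9,11,13,14,16,16]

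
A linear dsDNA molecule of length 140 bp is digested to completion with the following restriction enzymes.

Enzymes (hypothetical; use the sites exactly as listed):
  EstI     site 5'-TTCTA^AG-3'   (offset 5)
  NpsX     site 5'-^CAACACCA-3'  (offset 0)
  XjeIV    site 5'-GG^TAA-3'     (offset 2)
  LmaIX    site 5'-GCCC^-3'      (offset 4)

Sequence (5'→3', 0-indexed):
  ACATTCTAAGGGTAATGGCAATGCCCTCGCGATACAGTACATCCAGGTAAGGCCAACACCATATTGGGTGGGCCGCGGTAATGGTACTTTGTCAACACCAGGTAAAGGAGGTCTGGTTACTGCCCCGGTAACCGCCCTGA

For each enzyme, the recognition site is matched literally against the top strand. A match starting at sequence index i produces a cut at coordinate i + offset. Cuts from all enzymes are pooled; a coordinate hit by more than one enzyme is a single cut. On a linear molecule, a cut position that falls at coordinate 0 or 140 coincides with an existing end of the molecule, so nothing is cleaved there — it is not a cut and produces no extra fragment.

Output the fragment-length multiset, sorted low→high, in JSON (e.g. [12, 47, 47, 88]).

Site scan:
  EstI TTCTAAG/5: at [3] ⇒ [8]
  NpsX CAACACCA/0: at [53, 92] ⇒ [53, 92]
  XjeIV GGTAA/2: at [10, 45, 76, 100, 126] ⇒ [12, 47, 78, 102, 128]
  LmaIX GCCC/4: at [22, 121, 133] ⇒ [26, 125, 137]

All cut coordinates (distinct, sorted): [8, 12, 26, 47, 53, 78, 92, 102, 125, 128, 137]

Fragments:
  [0,8): 8 bp
  [8,12): 4 bp
  [12,26): 14 bp
  [26,47): 21 bp
  [47,53): 6 bp
  [53,78): 25 bp
  [78,92): 14 bp
  [92,102): 10 bp
  [102,125): 23 bp
  [125,128): 3 bp
  [128,137): 9 bp
  [137,140): 3 bp

[3,3,4,6,8,9,10,14,14,21,23,25]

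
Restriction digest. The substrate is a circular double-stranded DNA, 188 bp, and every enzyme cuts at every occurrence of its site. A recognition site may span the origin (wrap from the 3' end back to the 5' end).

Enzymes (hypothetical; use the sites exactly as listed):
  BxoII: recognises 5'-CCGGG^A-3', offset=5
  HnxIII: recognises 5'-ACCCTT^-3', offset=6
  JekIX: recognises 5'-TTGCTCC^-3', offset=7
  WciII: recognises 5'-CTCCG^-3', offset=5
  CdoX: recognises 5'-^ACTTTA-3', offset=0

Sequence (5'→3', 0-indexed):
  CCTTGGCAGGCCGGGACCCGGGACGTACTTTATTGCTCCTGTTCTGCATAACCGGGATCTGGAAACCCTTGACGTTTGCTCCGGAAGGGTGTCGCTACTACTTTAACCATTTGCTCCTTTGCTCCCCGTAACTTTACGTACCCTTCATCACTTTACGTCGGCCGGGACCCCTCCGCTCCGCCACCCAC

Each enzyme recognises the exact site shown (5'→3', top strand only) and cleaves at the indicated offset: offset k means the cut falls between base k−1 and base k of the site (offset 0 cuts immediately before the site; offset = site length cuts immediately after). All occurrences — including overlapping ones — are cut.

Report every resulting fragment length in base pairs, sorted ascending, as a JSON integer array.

Per-enzyme occurrences:
  BxoII CCGGGA/5: at [10, 17, 51, 161] ⇒ [15, 22, 56, 166]
  HnxIII ACCCTT/6: at [64, 139, 186] ⇒ [4, 70, 145]
  JekIX TTGCTCC/7: at [32, 75, 110, 118] ⇒ [39, 82, 117, 125]
  WciII CTCCG/5: at [78, 170, 175] ⇒ [83, 175, 180]
  CdoX ACTTTA/0: at [26, 99, 130, 149] ⇒ [26, 99, 130, 149]

All cut coordinates (distinct, sorted): [4, 15, 22, 26, 39, 56, 70, 82, 83, 99, 117, 125, 130, 145, 149, 166, 175, 180]

Fragments:
  4→15: 11 bp
  15→22: 7 bp
  22→26: 4 bp
  26→39: 13 bp
  39→56: 17 bp
  56→70: 14 bp
  70→82: 12 bp
  82→83: 1 bp
  83→99: 16 bp
  99→117: 18 bp
  117→125: 8 bp
  125→130: 5 bp
  130→145: 15 bp
  145→149: 4 bp
  149→166: 17 bp
  166→175: 9 bp
  175→180: 5 bp
  180→4 (wrap): 188-180+4 = 12 bp

[1,4,4,5,5,7,8,9,11,12,12,13,14,15,16,17,17,18]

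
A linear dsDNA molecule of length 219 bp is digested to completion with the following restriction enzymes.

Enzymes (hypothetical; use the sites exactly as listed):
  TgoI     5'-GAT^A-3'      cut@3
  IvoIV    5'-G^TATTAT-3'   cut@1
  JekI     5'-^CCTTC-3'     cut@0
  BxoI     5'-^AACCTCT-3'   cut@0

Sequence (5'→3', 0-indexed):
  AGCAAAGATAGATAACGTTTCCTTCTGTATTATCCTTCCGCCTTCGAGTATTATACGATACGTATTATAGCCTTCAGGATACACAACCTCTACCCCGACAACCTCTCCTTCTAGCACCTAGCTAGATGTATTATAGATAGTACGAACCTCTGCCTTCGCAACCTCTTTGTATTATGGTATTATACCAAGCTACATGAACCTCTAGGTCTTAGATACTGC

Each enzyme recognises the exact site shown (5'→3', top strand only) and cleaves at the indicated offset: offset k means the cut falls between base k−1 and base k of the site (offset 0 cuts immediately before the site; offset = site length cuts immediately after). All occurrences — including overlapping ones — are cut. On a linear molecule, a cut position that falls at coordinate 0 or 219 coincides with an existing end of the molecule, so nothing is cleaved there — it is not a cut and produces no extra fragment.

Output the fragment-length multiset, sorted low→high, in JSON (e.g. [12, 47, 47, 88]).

[3,4,4,5,6,6,7,7,7,7,7,8,8,8,8,9,10,10,10,11,15,18,19,22]

Per-enzyme occurrences:
  TgoI (GATA, off=3): starts [6, 10, 56, 77, 135, 211] → cuts [9, 13, 59, 80, 138, 214]
  IvoIV (GTATTAT, off=1): starts [26, 47, 61, 127, 168, 176] → cuts [27, 48, 62, 128, 169, 177]
  JekI (CCTTC, off=0): starts [20, 33, 40, 70, 106, 152] → cuts [20, 33, 40, 70, 106, 152]
  BxoI (AACCTCT, off=0): starts [84, 99, 144, 159, 196] → cuts [84, 99, 144, 159, 196]

All cut coordinates (distinct, sorted): [9, 13, 20, 27, 33, 40, 48, 59, 62, 70, 80, 84, 99, 106, 128, 138, 144, 152, 159, 169, 177, 196, 214]

Fragments:
  [0,9): 9 bp
  [9,13): 4 bp
  [13,20): 7 bp
  [20,27): 7 bp
  [27,33): 6 bp
  [33,40): 7 bp
  [40,48): 8 bp
  [48,59): 11 bp
  [59,62): 3 bp
  [62,70): 8 bp
  [70,80): 10 bp
  [80,84): 4 bp
  [84,99): 15 bp
  [99,106): 7 bp
  [106,128): 22 bp
  [128,138): 10 bp
  [138,144): 6 bp
  [144,152): 8 bp
  [152,159): 7 bp
  [159,169): 10 bp
  [169,177): 8 bp
  [177,196): 19 bp
  [196,214): 18 bp
  [214,219): 5 bp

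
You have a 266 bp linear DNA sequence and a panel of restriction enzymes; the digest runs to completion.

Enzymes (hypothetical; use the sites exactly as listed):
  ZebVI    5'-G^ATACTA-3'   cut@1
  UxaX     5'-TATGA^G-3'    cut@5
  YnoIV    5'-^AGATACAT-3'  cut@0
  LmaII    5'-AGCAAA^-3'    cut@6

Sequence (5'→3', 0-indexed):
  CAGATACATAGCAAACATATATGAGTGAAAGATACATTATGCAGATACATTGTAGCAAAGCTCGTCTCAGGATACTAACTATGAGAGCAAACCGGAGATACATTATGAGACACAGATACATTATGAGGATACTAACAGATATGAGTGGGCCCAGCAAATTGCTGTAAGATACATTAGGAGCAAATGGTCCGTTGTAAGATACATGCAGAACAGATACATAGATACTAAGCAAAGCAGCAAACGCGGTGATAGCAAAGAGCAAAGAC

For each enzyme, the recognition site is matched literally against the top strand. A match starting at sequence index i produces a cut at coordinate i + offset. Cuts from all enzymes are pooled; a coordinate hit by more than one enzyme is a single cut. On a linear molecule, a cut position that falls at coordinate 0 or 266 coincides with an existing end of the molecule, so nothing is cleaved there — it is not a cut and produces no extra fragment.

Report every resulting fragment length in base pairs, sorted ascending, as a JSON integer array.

Site scan:
  ZebVI (GATACTA, off=1): starts [70, 127, 220] → cuts [71, 128, 221]
  UxaX (TATGAG, off=5): starts [19, 79, 103, 121, 139] → cuts [24, 84, 108, 126, 144]
  YnoIV (AGATACAT, off=0): starts [1, 29, 42, 95, 113, 166, 196, 211] → cuts [1, 29, 42, 95, 113, 166, 196, 211]
  LmaII (AGCAAA, off=6): starts [9, 53, 85, 152, 178, 227, 235, 250, 257] → cuts [15, 59, 91, 158, 184, 233, 241, 256, 263]

All cut coordinates (distinct, sorted): [1, 15, 24, 29, 42, 59, 71, 84, 91, 95, 108, 113, 126, 128, 144, 158, 166, 184, 196, 211, 221, 233, 241, 256, 263]

Fragments:
  [0,1): 1 bp
  [1,15): 14 bp
  [15,24): 9 bp
  [24,29): 5 bp
  [29,42): 13 bp
  [42,59): 17 bp
  [59,71): 12 bp
  [71,84): 13 bp
  [84,91): 7 bp
  [91,95): 4 bp
  [95,108): 13 bp
  [108,113): 5 bp
  [113,126): 13 bp
  [126,128): 2 bp
  [128,144): 16 bp
  [144,158): 14 bp
  [158,166): 8 bp
  [166,184): 18 bp
  [184,196): 12 bp
  [196,211): 15 bp
  [211,221): 10 bp
  [221,233): 12 bp
  [233,241): 8 bp
  [241,256): 15 bp
  [256,263): 7 bp
  [263,266): 3 bp

[1,2,3,4,5,5,7,7,8,8,9,10,12,12,12,13,13,13,13,14,14,15,15,16,17,18]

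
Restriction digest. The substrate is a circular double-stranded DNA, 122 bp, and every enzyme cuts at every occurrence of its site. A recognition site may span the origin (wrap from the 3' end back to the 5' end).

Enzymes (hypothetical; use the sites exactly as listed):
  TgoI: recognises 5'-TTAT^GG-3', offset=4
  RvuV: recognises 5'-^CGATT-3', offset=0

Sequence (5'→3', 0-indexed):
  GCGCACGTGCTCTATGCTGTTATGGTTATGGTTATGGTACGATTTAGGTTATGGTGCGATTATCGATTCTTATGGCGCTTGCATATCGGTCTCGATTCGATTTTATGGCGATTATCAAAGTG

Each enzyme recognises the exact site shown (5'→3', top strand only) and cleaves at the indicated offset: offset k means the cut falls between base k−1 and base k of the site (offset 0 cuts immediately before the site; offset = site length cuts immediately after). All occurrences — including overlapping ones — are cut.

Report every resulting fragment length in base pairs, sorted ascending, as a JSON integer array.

[2,4,4,5,6,6,7,9,10,13,19,37]

Scan for sites:
  TgoI TTATGG/4: at [19, 25, 31, 48, 69, 102] ⇒ [23, 29, 35, 52, 73, 106]
  RvuV CGATT/0: at [39, 56, 63, 92, 97, 108] ⇒ [39, 56, 63, 92, 97, 108]

Pooled cuts: [23, 29, 35, 39, 52, 56, 63, 73, 92, 97, 106, 108]

Fragment lengths:
  23→29: 6 bp
  29→35: 6 bp
  35→39: 4 bp
  39→52: 13 bp
  52→56: 4 bp
  56→63: 7 bp
  63→73: 10 bp
  73→92: 19 bp
  92→97: 5 bp
  97→106: 9 bp
  106→108: 2 bp
  108→23 (wrap): 122-108+23 = 37 bp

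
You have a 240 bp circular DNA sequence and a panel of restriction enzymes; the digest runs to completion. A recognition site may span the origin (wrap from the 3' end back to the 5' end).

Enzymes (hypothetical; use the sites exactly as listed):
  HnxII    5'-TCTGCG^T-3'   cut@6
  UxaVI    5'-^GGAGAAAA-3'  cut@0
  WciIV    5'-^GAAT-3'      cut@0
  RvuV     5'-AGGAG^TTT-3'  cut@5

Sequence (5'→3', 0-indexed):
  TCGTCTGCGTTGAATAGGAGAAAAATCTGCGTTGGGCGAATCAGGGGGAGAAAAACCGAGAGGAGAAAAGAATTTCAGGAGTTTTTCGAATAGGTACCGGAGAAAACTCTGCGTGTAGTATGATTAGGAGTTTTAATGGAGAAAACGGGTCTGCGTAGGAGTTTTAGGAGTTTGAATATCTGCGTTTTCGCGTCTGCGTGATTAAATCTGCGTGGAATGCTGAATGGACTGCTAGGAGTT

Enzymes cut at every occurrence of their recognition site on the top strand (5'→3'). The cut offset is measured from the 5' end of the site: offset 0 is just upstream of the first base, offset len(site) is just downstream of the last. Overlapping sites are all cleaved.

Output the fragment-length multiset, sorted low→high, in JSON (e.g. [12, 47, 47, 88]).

Site scan:
  HnxII (TCTGCGT, off=6): starts [3, 25, 107, 149, 178, 192, 206] → cuts [9, 31, 113, 155, 184, 198, 212]
  UxaVI (GGAGAAAA, off=0): starts [16, 46, 61, 98, 137] → cuts [16, 46, 61, 98, 137]
  WciIV (GAAT, off=0): starts [11, 37, 69, 87, 173, 214, 221] → cuts [11, 37, 69, 87, 173, 214, 221]
  RvuV (AGGAGTTT, off=5): starts [76, 125, 156, 165, 233] → cuts [81, 130, 161, 170, 238]

All cut coordinates (distinct, sorted): [9, 11, 16, 31, 37, 46, 61, 69, 81, 87, 98, 113, 130, 137, 155, 161, 170, 173, 184, 198, 212, 214, 221, 238]

Fragments:
  9→11: 2 bp
  11→16: 5 bp
  16→31: 15 bp
  31→37: 6 bp
  37→46: 9 bp
  46→61: 15 bp
  61→69: 8 bp
  69→81: 12 bp
  81→87: 6 bp
  87→98: 11 bp
  98→113: 15 bp
  113→130: 17 bp
  130→137: 7 bp
  137→155: 18 bp
  155→161: 6 bp
  161→170: 9 bp
  170→173: 3 bp
  173→184: 11 bp
  184→198: 14 bp
  198→212: 14 bp
  212→214: 2 bp
  214→221: 7 bp
  221→238: 17 bp
  238→9 (wrap): 240-238+9 = 11 bp

[2,2,3,5,6,6,6,7,7,8,9,9,11,11,11,12,14,14,15,15,15,17,17,18]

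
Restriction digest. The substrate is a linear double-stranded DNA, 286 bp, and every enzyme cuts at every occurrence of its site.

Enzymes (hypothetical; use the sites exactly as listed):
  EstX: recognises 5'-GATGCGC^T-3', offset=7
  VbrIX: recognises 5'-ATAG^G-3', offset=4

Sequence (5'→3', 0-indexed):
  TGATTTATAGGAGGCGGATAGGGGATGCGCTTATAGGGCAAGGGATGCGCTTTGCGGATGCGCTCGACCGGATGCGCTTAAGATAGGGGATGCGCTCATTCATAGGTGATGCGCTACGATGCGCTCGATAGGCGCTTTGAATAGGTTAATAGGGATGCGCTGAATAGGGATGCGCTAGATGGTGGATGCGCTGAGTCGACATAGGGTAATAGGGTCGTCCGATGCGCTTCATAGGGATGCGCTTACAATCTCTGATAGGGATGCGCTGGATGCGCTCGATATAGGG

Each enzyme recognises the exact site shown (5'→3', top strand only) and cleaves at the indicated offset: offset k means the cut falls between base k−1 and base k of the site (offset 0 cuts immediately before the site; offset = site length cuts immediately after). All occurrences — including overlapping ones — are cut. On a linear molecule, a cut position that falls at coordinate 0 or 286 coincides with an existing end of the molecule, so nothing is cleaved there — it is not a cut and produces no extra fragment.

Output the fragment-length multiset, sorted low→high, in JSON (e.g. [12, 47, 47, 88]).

Per-enzyme occurrences:
  EstX GATGCGCT/7: at [23, 43, 56, 70, 88, 107, 117, 153, 168, 184, 220, 235, 259, 268] ⇒ [30, 50, 63, 77, 95, 114, 124, 160, 175, 191, 227, 242, 266, 275]
  VbrIX ATAGG/4: at [6, 17, 32, 82, 101, 127, 140, 148, 163, 200, 208, 230, 254, 280] ⇒ [10, 21, 36, 86, 105, 131, 144, 152, 167, 204, 212, 234, 258, 284]

Pooled cuts: [10, 21, 30, 36, 50, 63, 77, 86, 95, 105, 114, 124, 131, 144, 152, 160, 167, 175, 191, 204, 212, 227, 234, 242, 258, 266, 275, 284]

Fragments:
  [0,10): 10 bp
  [10,21): 11 bp
  [21,30): 9 bp
  [30,36): 6 bp
  [36,50): 14 bp
  [50,63): 13 bp
  [63,77): 14 bp
  [77,86): 9 bp
  [86,95): 9 bp
  [95,105): 10 bp
  [105,114): 9 bp
  [114,124): 10 bp
  [124,131): 7 bp
  [131,144): 13 bp
  [144,152): 8 bp
  [152,160): 8 bp
  [160,167): 7 bp
  [167,175): 8 bp
  [175,191): 16 bp
  [191,204): 13 bp
  [204,212): 8 bp
  [212,227): 15 bp
  [227,234): 7 bp
  [234,242): 8 bp
  [242,258): 16 bp
  [258,266): 8 bp
  [266,275): 9 bp
  [275,284): 9 bp
  [284,286): 2 bp

[2,6,7,7,7,8,8,8,8,8,8,9,9,9,9,9,9,10,10,10,11,13,13,13,14,14,15,16,16]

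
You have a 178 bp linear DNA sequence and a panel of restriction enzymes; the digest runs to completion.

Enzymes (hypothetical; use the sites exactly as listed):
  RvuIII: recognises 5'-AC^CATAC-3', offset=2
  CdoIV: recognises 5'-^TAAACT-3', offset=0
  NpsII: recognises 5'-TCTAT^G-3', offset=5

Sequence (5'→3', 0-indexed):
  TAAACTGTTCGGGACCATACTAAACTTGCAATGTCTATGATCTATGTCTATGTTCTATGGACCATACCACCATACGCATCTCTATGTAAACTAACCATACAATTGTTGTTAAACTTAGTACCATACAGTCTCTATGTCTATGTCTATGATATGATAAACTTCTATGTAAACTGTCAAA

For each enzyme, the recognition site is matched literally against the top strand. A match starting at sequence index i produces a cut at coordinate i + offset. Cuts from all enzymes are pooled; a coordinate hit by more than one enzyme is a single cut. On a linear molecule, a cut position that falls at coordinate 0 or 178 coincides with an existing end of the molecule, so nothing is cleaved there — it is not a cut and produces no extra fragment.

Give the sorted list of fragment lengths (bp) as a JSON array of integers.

Per-enzyme occurrences:
  RvuIII (ACCATAC, off=2): starts [13, 60, 68, 93, 119] → cuts [15, 62, 70, 95, 121]
  CdoIV (TAAACT, off=0): starts [0, 20, 86, 109, 154, 166] → cuts [20, 86, 109, 154, 166] (position 0 is a terminus of the linear molecule — no cut)
  NpsII (TCTATG, off=5): starts [33, 40, 46, 53, 80, 130, 136, 142, 160] → cuts [38, 45, 51, 58, 85, 135, 141, 147, 165]

Pooled cuts: [15, 20, 38, 45, 51, 58, 62, 70, 85, 86, 95, 109, 121, 135, 141, 147, 154, 165, 166]

Fragments:
  [0,15): 15 bp
  [15,20): 5 bp
  [20,38): 18 bp
  [38,45): 7 bp
  [45,51): 6 bp
  [51,58): 7 bp
  [58,62): 4 bp
  [62,70): 8 bp
  [70,85): 15 bp
  [85,86): 1 bp
  [86,95): 9 bp
  [95,109): 14 bp
  [109,121): 12 bp
  [121,135): 14 bp
  [135,141): 6 bp
  [141,147): 6 bp
  [147,154): 7 bp
  [154,165): 11 bp
  [165,166): 1 bp
  [166,178): 12 bp

[1,1,4,5,6,6,6,7,7,7,8,9,11,12,12,14,14,15,15,18]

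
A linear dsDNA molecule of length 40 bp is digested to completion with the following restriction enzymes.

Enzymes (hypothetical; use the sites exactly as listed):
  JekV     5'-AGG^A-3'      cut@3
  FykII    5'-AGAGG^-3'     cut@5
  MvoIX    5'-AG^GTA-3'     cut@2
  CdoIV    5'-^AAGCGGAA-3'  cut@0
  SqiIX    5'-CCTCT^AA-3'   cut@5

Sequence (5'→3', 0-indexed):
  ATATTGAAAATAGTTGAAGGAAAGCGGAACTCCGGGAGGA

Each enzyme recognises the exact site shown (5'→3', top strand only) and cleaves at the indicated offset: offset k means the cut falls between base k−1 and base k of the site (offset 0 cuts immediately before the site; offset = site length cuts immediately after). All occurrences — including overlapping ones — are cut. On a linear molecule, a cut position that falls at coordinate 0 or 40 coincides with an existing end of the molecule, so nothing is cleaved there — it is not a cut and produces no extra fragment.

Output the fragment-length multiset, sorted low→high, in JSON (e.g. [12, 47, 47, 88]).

Per-enzyme occurrences:
  JekV AGGA/3: at [17, 36] ⇒ [20, 39]
  FykII (AGAGG, off=5): no sites
  MvoIX (AGGTA, off=2): no sites
  CdoIV AAGCGGAA/0: at [21] ⇒ [21]
  SqiIX (CCTCTAA, off=5): no sites

All cut coordinates (distinct, sorted): [20, 21, 39]

Fragments:
  [0,20): 20 bp
  [20,21): 1 bp
  [21,39): 18 bp
  [39,40): 1 bp

[1,1,18,20]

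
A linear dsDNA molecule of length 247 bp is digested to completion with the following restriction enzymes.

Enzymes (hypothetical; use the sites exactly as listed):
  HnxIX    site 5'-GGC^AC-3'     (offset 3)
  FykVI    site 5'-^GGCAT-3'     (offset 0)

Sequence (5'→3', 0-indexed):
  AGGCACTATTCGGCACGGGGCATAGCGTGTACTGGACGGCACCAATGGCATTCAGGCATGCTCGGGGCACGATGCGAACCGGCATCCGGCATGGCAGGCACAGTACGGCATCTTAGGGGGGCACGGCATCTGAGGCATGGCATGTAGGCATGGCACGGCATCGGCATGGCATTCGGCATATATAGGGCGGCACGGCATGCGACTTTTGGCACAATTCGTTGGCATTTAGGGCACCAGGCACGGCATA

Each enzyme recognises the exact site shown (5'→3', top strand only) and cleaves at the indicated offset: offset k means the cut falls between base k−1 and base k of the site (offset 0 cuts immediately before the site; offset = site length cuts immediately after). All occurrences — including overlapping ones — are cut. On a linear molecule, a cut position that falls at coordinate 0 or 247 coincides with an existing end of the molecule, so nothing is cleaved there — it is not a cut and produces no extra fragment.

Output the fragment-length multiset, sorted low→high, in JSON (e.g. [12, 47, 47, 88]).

Scan for sites:
  HnxIX (GGCAC, off=3): starts [1, 11, 37, 65, 96, 119, 151, 188, 207, 229, 236] → cuts [4, 14, 40, 68, 99, 122, 154, 191, 210, 232, 239]
  FykVI (GGCAT, off=0): starts [18, 46, 54, 80, 87, 106, 124, 133, 138, 146, 156, 162, 167, 174, 193, 220, 241] → cuts [18, 46, 54, 80, 87, 106, 124, 133, 138, 146, 156, 162, 167, 174, 193, 220, 241]

All cut coordinates (distinct, sorted): [4, 14, 18, 40, 46, 54, 68, 80, 87, 99, 106, 122, 124, 133, 138, 146, 154, 156, 162, 167, 174, 191, 193, 210, 220, 232, 239, 241]

Fragment lengths:
  [0,4): 4 bp
  [4,14): 10 bp
  [14,18): 4 bp
  [18,40): 22 bp
  [40,46): 6 bp
  [46,54): 8 bp
  [54,68): 14 bp
  [68,80): 12 bp
  [80,87): 7 bp
  [87,99): 12 bp
  [99,106): 7 bp
  [106,122): 16 bp
  [122,124): 2 bp
  [124,133): 9 bp
  [133,138): 5 bp
  [138,146): 8 bp
  [146,154): 8 bp
  [154,156): 2 bp
  [156,162): 6 bp
  [162,167): 5 bp
  [167,174): 7 bp
  [174,191): 17 bp
  [191,193): 2 bp
  [193,210): 17 bp
  [210,220): 10 bp
  [220,232): 12 bp
  [232,239): 7 bp
  [239,241): 2 bp
  [241,247): 6 bp

[2,2,2,2,4,4,5,5,6,6,6,7,7,7,7,8,8,8,9,10,10,12,12,12,14,16,17,17,22]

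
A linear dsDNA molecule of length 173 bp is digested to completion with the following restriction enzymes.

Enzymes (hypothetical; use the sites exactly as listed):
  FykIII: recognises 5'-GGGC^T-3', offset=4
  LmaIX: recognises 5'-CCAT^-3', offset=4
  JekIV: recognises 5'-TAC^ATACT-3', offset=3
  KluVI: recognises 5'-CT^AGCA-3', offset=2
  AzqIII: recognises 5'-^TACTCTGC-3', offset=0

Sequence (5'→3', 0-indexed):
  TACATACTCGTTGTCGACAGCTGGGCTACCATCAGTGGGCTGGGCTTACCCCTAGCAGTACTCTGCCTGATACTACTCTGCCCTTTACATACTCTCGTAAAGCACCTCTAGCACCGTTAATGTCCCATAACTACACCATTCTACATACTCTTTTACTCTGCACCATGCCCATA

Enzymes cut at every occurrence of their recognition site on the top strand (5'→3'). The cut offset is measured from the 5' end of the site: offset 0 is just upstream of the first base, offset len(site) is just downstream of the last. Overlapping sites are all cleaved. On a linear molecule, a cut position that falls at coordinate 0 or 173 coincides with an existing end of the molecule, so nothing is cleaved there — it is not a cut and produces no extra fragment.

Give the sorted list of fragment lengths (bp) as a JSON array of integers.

Site scan:
  FykIII (GGGCT, off=4): starts [22, 36, 41] → cuts [26, 40, 45]
  LmaIX (CCAT, off=4): starts [28, 124, 135, 162, 168] → cuts [32, 128, 139, 166, 172]
  JekIV (TACATACT, off=3): starts [0, 85, 141] → cuts [3, 88, 144]
  KluVI (CTAGCA, off=2): starts [51, 107] → cuts [53, 109]
  AzqIII (TACTCTGC, off=0): starts [58, 73, 153] → cuts [58, 73, 153]

All cut coordinates (distinct, sorted): [3, 26, 32, 40, 45, 53, 58, 73, 88, 109, 128, 139, 144, 153, 166, 172]

Fragment lengths:
  [0,3): 3 bp
  [3,26): 23 bp
  [26,32): 6 bp
  [32,40): 8 bp
  [40,45): 5 bp
  [45,53): 8 bp
  [53,58): 5 bp
  [58,73): 15 bp
  [73,88): 15 bp
  [88,109): 21 bp
  [109,128): 19 bp
  [128,139): 11 bp
  [139,144): 5 bp
  [144,153): 9 bp
  [153,166): 13 bp
  [166,172): 6 bp
  [172,173): 1 bp

[1,3,5,5,5,6,6,8,8,9,11,13,15,15,19,21,23]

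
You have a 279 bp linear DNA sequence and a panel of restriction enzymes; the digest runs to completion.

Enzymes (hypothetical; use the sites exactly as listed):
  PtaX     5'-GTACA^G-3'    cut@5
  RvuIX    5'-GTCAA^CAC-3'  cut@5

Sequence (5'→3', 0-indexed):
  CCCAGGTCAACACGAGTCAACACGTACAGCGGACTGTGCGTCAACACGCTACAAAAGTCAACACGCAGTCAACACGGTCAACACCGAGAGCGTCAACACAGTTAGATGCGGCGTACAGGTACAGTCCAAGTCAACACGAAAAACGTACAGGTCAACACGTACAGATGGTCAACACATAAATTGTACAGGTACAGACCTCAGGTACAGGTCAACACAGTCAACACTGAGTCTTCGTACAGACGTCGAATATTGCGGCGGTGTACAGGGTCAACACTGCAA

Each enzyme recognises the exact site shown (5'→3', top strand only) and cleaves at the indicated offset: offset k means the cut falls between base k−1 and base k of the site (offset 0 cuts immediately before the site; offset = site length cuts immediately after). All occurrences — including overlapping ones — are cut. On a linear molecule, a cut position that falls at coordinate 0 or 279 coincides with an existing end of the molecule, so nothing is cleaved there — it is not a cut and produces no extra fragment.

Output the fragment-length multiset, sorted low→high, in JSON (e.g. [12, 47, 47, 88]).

Per-enzyme occurrences:
  PtaX GTACAG/5: at [23, 112, 118, 144, 158, 182, 188, 201, 233, 259] ⇒ [28, 117, 123, 149, 163, 187, 193, 206, 238, 264]
  RvuIX GTCAACAC/5: at [5, 15, 39, 56, 67, 76, 91, 129, 150, 167, 207, 216, 266] ⇒ [10, 20, 44, 61, 72, 81, 96, 134, 155, 172, 212, 221, 271]

Pooled cuts: [10, 20, 28, 44, 61, 72, 81, 96, 117, 123, 134, 149, 155, 163, 172, 187, 193, 206, 212, 221, 238, 264, 271]

Fragment lengths:
  [0,10): 10 bp
  [10,20): 10 bp
  [20,28): 8 bp
  [28,44): 16 bp
  [44,61): 17 bp
  [61,72): 11 bp
  [72,81): 9 bp
  [81,96): 15 bp
  [96,117): 21 bp
  [117,123): 6 bp
  [123,134): 11 bp
  [134,149): 15 bp
  [149,155): 6 bp
  [155,163): 8 bp
  [163,172): 9 bp
  [172,187): 15 bp
  [187,193): 6 bp
  [193,206): 13 bp
  [206,212): 6 bp
  [212,221): 9 bp
  [221,238): 17 bp
  [238,264): 26 bp
  [264,271): 7 bp
  [271,279): 8 bp

[6,6,6,6,7,8,8,8,9,9,9,10,10,11,11,13,15,15,15,16,17,17,21,26]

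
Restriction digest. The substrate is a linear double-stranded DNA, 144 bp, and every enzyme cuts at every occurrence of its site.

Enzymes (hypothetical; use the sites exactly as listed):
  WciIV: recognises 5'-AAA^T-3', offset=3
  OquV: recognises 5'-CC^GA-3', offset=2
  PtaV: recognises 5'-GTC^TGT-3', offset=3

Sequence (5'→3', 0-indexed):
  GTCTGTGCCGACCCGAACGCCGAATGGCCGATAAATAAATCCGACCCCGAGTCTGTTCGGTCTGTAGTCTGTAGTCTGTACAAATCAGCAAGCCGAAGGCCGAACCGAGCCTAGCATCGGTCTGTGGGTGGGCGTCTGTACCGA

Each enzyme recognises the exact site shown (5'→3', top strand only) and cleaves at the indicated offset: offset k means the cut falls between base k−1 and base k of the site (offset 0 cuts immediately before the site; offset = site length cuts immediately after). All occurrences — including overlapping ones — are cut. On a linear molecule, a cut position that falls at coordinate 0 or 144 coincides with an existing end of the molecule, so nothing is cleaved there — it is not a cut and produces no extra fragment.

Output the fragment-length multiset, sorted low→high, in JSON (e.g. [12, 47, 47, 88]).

Per-enzyme occurrences:
  WciIV AAAT/3: at [32, 36, 81] ⇒ [35, 39, 84]
  OquV CCGA/2: at [7, 12, 19, 27, 40, 46, 92, 99, 104, 140] ⇒ [9, 14, 21, 29, 42, 48, 94, 101, 106, 142]
  PtaV GTCTGT/3: at [0, 50, 59, 66, 73, 119, 133] ⇒ [3, 53, 62, 69, 76, 122, 136]

Pooled cuts: [3, 9, 14, 21, 29, 35, 39, 42, 48, 53, 62, 69, 76, 84, 94, 101, 106, 122, 136, 142]

Fragment lengths:
  [0,3): 3 bp
  [3,9): 6 bp
  [9,14): 5 bp
  [14,21): 7 bp
  [21,29): 8 bp
  [29,35): 6 bp
  [35,39): 4 bp
  [39,42): 3 bp
  [42,48): 6 bp
  [48,53): 5 bp
  [53,62): 9 bp
  [62,69): 7 bp
  [69,76): 7 bp
  [76,84): 8 bp
  [84,94): 10 bp
  [94,101): 7 bp
  [101,106): 5 bp
  [106,122): 16 bp
  [122,136): 14 bp
  [136,142): 6 bp
  [142,144): 2 bp

[2,3,3,4,5,5,5,6,6,6,6,7,7,7,7,8,8,9,10,14,16]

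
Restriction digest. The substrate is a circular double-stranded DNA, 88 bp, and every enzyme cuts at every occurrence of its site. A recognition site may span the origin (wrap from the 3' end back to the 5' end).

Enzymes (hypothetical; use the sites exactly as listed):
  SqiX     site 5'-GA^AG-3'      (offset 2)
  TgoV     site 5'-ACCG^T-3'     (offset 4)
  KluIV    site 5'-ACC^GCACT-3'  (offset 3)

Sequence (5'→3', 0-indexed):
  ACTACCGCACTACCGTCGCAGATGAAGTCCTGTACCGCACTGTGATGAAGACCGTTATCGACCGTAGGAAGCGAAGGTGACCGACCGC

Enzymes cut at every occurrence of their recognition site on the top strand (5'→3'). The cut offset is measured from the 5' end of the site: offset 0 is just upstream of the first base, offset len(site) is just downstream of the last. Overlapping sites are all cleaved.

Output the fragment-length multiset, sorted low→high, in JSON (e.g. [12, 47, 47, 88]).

[5,5,6,8,9,10,10,11,12,12]

Scan for sites:
  SqiX (GAAG, off=2): starts [23, 46, 67, 72] → cuts [25, 48, 69, 74]
  TgoV (ACCGT, off=4): starts [11, 50, 60] → cuts [15, 54, 64]
  KluIV (ACCGCACT, off=3): starts [3, 33, 83] → cuts [6, 36, 86]

All cut coordinates (distinct, sorted): [6, 15, 25, 36, 48, 54, 64, 69, 74, 86]

Fragment lengths:
  6→15: 9 bp
  15→25: 10 bp
  25→36: 11 bp
  36→48: 12 bp
  48→54: 6 bp
  54→64: 10 bp
  64→69: 5 bp
  69→74: 5 bp
  74→86: 12 bp
  86→6 (wrap): 88-86+6 = 8 bp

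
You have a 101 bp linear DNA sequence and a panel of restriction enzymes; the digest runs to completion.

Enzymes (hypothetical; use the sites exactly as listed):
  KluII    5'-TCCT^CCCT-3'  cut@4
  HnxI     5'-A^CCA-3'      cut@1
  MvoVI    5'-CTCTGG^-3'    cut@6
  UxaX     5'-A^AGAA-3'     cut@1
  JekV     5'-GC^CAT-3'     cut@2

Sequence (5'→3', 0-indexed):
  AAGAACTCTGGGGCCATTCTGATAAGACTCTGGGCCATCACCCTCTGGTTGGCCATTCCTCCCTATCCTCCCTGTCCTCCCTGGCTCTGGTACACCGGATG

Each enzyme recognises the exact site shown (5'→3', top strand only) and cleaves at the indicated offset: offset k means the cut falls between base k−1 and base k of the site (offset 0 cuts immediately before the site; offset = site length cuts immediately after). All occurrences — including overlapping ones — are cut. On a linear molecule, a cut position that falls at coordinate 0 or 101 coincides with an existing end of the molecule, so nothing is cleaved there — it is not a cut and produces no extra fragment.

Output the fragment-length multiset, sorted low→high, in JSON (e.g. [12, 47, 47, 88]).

[1,2,3,5,7,9,9,10,11,12,13,19]

Per-enzyme occurrences:
  KluII TCCTCCCT/4: at [56, 65, 74] ⇒ [60, 69, 78]
  HnxI (ACCA, off=1): no sites
  MvoVI CTCTGG/6: at [5, 27, 42, 84] ⇒ [11, 33, 48, 90]
  UxaX AAGAA/1: at [0] ⇒ [1]
  JekV GCCAT/2: at [12, 33, 51] ⇒ [14, 35, 53]

Pooled cuts: [1, 11, 14, 33, 35, 48, 53, 60, 69, 78, 90]

Fragment lengths:
  [0,1): 1 bp
  [1,11): 10 bp
  [11,14): 3 bp
  [14,33): 19 bp
  [33,35): 2 bp
  [35,48): 13 bp
  [48,53): 5 bp
  [53,60): 7 bp
  [60,69): 9 bp
  [69,78): 9 bp
  [78,90): 12 bp
  [90,101): 11 bp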